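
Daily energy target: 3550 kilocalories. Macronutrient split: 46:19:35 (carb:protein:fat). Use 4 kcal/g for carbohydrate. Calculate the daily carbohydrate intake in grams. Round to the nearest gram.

Carbohydrate energy = 46% × 3550 = 1633 kcal.
At 4 kcal/g: 1633 ÷ 4 = 408.25 g.

408 g/day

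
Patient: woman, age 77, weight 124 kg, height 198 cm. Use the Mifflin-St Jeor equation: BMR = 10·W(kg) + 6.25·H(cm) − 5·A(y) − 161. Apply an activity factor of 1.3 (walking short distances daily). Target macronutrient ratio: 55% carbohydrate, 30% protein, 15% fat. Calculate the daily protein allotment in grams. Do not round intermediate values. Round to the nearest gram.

Mifflin-St Jeor (female): BMR = 10(124) + 6.25(198) − 5(77) − 161 = 1240 + 1237.5 − 385 − 161 = 1931.5 kcal/day.
TEE = 1931.5 × 1.3 = 2510.95 kcal/day.
Protein energy = 30% × 2510.95 = 753.285 kcal.
Protein = 753.285 ÷ 4 kcal/g = 188.3213 g.

188 g/day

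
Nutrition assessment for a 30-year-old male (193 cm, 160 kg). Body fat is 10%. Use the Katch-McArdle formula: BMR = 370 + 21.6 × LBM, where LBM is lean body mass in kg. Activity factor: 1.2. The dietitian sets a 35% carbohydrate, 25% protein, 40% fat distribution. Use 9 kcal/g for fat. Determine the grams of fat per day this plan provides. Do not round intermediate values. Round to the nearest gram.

186 g/day

LBM = 160 × (1 − 0.1) = 144 kg. Katch-McArdle: BMR = 370 + 21.6 × 144 = 3480.4 kcal/day.
TEE = 3480.4 × 1.2 = 4176.48 kcal/day.
Fat energy = 40% × 4176.48 = 1670.592 kcal.
Fat = 1670.592 ÷ 9 kcal/g = 185.6213 g.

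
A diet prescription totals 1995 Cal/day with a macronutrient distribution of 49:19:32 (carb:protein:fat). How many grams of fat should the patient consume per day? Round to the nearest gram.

71 g/day

Fat energy = 32% × 1995 = 638.4 kcal.
At 9 kcal/g: 638.4 ÷ 9 = 70.9333 g.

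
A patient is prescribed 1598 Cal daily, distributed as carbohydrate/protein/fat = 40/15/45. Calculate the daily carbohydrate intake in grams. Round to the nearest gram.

160 g/day

Carbohydrate energy = 40% × 1598 = 639.2 kcal.
At 4 kcal/g: 639.2 ÷ 4 = 159.8 g.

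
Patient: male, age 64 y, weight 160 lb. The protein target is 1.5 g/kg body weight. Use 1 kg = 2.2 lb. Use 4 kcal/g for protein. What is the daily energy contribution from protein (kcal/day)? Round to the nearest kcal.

436 kcal/day

Weight in kg = 160 ÷ 2.2 = 72.7273 kg.
Protein = 1.5 g/kg × 72.7273 kg = 109.0909 g/day.
Protein energy = 109.0909 g × 4 kcal/g = 436.3636 kcal/day.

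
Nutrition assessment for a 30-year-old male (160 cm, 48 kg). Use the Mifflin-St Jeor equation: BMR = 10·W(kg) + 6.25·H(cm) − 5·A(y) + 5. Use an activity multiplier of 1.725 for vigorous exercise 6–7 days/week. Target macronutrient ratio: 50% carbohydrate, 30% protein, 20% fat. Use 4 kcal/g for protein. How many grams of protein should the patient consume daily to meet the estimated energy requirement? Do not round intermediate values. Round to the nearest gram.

173 g/day

Mifflin-St Jeor (male): BMR = 10(48) + 6.25(160) − 5(30) + 5 = 480 + 1000 − 150 + 5 = 1335 kcal/day.
TEE = 1335 × 1.725 = 2302.875 kcal/day.
Protein energy = 30% × 2302.875 = 690.8625 kcal.
Protein = 690.8625 ÷ 4 kcal/g = 172.7156 g.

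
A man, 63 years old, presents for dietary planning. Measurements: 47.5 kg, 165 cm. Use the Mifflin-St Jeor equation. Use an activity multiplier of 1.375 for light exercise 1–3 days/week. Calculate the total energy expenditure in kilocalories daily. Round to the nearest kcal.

Mifflin-St Jeor (male): BMR = 10(47.5) + 6.25(165) − 5(63) + 5 = 475 + 1031.25 − 315 + 5 = 1196.25 kcal/day.
TEE = BMR × activity factor = 1196.25 × 1.375 = 1644.8438 kcal/day.

1645 kilocalories daily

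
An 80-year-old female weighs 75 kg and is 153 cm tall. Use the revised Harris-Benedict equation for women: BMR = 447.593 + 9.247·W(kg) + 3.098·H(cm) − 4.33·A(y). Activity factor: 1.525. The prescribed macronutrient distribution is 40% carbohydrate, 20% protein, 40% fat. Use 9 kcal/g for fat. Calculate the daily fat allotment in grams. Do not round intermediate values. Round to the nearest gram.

86 g/day

Harris-Benedict: BMR = 447.593 + 9.247(75) + 3.098(153) − 4.33(80) = 1268.712 kcal/day.
TEE = 1268.712 × 1.525 = 1934.7858 kcal/day.
Fat energy = 40% × 1934.7858 = 773.9143 kcal.
Fat = 773.9143 ÷ 9 kcal/g = 85.9905 g.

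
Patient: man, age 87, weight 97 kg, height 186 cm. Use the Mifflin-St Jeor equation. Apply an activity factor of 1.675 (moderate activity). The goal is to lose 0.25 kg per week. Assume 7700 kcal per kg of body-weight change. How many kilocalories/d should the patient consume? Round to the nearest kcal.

2577 kilocalories/d

Mifflin-St Jeor (male): BMR = 10(97) + 6.25(186) − 5(87) + 5 = 970 + 1162.5 − 435 + 5 = 1702.5 kcal/day.
TEE = 1702.5 × 1.675 = 2851.6875 kcal/day.
Required daily deficit = 0.25 × 7700 ÷ 7 = 275 kcal/day.
Target intake = 2851.6875 − 275 = 2576.6875 kcal/day.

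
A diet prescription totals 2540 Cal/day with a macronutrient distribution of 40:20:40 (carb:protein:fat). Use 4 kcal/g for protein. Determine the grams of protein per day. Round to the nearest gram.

Protein energy = 20% × 2540 = 508 kcal.
At 4 kcal/g: 508 ÷ 4 = 127 g.

127 g/day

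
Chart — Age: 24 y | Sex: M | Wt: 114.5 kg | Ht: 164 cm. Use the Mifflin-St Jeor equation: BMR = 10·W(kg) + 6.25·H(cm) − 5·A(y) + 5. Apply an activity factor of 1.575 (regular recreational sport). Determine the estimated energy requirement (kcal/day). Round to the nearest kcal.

3237 kcal/day

Mifflin-St Jeor (male): BMR = 10(114.5) + 6.25(164) − 5(24) + 5 = 1145 + 1025 − 120 + 5 = 2055 kcal/day.
TEE = BMR × activity factor = 2055 × 1.575 = 3236.625 kcal/day.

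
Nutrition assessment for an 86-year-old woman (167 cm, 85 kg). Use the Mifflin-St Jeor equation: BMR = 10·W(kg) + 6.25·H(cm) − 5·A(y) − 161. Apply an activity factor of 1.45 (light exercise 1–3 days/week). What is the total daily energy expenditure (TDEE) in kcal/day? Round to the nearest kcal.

Mifflin-St Jeor (female): BMR = 10(85) + 6.25(167) − 5(86) − 161 = 850 + 1043.75 − 430 − 161 = 1302.75 kcal/day.
TEE = BMR × activity factor = 1302.75 × 1.45 = 1888.9875 kcal/day.

1889 kcal/day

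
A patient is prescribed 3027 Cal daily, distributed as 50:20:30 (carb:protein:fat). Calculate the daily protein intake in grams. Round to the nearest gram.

151 g/day

Protein energy = 20% × 3027 = 605.4 kcal.
At 4 kcal/g: 605.4 ÷ 4 = 151.35 g.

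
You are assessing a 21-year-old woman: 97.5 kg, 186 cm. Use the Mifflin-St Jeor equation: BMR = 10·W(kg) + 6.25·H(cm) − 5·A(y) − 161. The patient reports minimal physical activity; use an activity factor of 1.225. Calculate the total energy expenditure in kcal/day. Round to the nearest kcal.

Mifflin-St Jeor (female): BMR = 10(97.5) + 6.25(186) − 5(21) − 161 = 975 + 1162.5 − 105 − 161 = 1871.5 kcal/day.
TEE = BMR × activity factor = 1871.5 × 1.225 = 2292.5875 kcal/day.

2293 kcal/day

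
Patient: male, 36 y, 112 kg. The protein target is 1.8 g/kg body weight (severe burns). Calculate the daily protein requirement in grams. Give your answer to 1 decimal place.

Protein = 1.8 g/kg × 112 kg = 201.6 g/day.

201.6 g/day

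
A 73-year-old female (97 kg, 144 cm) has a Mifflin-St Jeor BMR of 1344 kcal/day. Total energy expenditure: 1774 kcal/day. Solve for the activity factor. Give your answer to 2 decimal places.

Activity factor = TEE ÷ BMR = 1774 ÷ 1344 = 1.32.

1.32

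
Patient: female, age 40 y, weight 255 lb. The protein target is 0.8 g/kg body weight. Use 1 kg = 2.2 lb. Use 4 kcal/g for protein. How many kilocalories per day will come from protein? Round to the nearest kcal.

371 kcal/day

Weight in kg = 255 ÷ 2.2 = 115.9091 kg.
Protein = 0.8 g/kg × 115.9091 kg = 92.7273 g/day.
Protein energy = 92.7273 g × 4 kcal/g = 370.9091 kcal/day.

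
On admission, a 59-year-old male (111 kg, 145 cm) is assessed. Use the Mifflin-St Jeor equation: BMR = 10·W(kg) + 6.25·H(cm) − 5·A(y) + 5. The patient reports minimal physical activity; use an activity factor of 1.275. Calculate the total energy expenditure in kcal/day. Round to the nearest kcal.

2201 kcal/day

Mifflin-St Jeor (male): BMR = 10(111) + 6.25(145) − 5(59) + 5 = 1110 + 906.25 − 295 + 5 = 1726.25 kcal/day.
TEE = BMR × activity factor = 1726.25 × 1.275 = 2200.9688 kcal/day.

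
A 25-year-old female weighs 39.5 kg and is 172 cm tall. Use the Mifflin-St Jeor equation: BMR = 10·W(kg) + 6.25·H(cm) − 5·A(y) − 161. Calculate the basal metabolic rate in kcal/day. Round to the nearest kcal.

Mifflin-St Jeor (female): BMR = 10(39.5) + 6.25(172) − 5(25) − 161 = 395 + 1075 − 125 − 161 = 1184 kcal/day.

1184 kcal/day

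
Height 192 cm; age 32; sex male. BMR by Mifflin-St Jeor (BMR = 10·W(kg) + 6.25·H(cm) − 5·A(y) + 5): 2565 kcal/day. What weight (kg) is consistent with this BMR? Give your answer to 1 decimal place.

2565 = 10·W + 6.25(192) − 5(32) + 5
10·W = 2565 − 1045 = 1520, so W = 152 kg.

152.0 kg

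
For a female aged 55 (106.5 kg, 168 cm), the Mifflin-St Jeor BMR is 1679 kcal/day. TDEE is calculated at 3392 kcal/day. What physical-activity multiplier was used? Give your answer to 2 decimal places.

2.02

Activity factor = TEE ÷ BMR = 3392 ÷ 1679 = 2.02.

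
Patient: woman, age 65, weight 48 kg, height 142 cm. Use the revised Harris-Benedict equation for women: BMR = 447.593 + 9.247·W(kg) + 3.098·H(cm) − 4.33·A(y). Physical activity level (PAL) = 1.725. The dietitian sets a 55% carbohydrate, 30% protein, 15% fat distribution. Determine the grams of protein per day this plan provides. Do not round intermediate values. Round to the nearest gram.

136 g/day

Harris-Benedict: BMR = 447.593 + 9.247(48) + 3.098(142) − 4.33(65) = 1049.915 kcal/day.
TEE = 1049.915 × 1.725 = 1811.1034 kcal/day.
Protein energy = 30% × 1811.1034 = 543.331 kcal.
Protein = 543.331 ÷ 4 kcal/g = 135.8328 g.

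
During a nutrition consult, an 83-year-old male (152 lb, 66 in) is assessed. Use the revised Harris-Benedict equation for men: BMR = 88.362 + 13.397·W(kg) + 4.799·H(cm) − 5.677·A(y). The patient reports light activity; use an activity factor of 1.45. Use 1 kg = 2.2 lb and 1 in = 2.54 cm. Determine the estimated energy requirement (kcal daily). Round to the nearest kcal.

1954 kcal daily

Convert to metric: weight = 152 ÷ 2.2 = 69.0909 kg; height = 66 × 2.54 = 167.64 cm.
Harris-Benedict: BMR = 88.362 + 13.397(69.0909) + 4.799(167.64) − 5.677(83) = 1347.2863 kcal/day.
TEE = BMR × activity factor = 1347.2863 × 1.45 = 1953.5651 kcal/day.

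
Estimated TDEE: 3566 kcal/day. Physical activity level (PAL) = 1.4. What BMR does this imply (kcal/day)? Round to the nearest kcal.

2547 kcal/day

BMR = TEE ÷ activity factor = 3566 ÷ 1.4 = 2547.1429 kcal/day.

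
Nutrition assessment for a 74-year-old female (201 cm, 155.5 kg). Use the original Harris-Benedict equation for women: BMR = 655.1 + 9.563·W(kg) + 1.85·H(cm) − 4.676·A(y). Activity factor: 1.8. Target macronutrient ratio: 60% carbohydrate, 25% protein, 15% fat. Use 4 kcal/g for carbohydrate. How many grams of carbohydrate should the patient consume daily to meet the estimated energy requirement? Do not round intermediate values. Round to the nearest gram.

585 g/day

Harris-Benedict: BMR = 655.1 + 9.563(155.5) + 1.85(201) − 4.676(74) = 2167.9725 kcal/day.
TEE = 2167.9725 × 1.8 = 3902.3505 kcal/day.
Carbohydrate energy = 60% × 3902.3505 = 2341.4103 kcal.
Carbohydrate = 2341.4103 ÷ 4 kcal/g = 585.3526 g.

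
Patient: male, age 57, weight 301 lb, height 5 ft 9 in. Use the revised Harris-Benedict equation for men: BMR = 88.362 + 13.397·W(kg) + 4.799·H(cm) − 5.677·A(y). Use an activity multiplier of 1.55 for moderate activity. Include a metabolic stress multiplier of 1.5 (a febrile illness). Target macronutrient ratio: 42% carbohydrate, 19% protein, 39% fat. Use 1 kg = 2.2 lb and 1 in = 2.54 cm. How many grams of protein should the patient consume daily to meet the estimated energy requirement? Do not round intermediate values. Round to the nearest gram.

Convert to metric: weight = 301 ÷ 2.2 = 136.8182 kg; height = (5×12 + 9) × 2.54 = 69 × 2.54 = 175.26 cm.
Harris-Benedict: BMR = 88.362 + 13.397(136.8182) + 4.799(175.26) − 5.677(57) = 2438.7989 kcal/day.
TEE = 2438.7989 × 1.55 = 3780.1383 kcal/day.
With stress factor 1.5: 3780.1383 × 1.5 = 5670.2075 kcal/day.
Protein energy = 19% × 5670.2075 = 1077.3394 kcal.
Protein = 1077.3394 ÷ 4 kcal/g = 269.3349 g.

269 g/day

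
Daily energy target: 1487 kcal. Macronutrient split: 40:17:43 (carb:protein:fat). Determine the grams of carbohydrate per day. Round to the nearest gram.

Carbohydrate energy = 40% × 1487 = 594.8 kcal.
At 4 kcal/g: 594.8 ÷ 4 = 148.7 g.

149 g/day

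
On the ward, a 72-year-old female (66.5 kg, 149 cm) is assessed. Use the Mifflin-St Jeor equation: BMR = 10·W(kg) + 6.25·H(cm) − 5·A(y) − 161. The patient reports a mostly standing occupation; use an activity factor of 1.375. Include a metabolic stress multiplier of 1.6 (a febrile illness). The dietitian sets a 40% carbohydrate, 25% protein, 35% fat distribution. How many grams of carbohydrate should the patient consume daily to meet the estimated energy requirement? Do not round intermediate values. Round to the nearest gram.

Mifflin-St Jeor (female): BMR = 10(66.5) + 6.25(149) − 5(72) − 161 = 665 + 931.25 − 360 − 161 = 1075.25 kcal/day.
TEE = 1075.25 × 1.375 = 1478.4688 kcal/day.
With stress factor 1.6: 1478.4688 × 1.6 = 2365.55 kcal/day.
Carbohydrate energy = 40% × 2365.55 = 946.22 kcal.
Carbohydrate = 946.22 ÷ 4 kcal/g = 236.555 g.

237 g/day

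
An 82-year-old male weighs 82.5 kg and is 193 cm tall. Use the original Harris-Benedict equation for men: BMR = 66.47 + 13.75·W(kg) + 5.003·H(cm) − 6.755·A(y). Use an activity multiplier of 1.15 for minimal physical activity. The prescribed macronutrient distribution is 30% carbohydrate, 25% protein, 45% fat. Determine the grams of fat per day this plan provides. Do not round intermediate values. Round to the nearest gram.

93 g/day

Harris-Benedict: BMR = 66.47 + 13.75(82.5) + 5.003(193) − 6.755(82) = 1612.514 kcal/day.
TEE = 1612.514 × 1.15 = 1854.3911 kcal/day.
Fat energy = 45% × 1854.3911 = 834.476 kcal.
Fat = 834.476 ÷ 9 kcal/g = 92.7196 g.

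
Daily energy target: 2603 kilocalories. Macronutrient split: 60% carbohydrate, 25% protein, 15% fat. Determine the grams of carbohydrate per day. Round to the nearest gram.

390 g/day

Carbohydrate energy = 60% × 2603 = 1561.8 kcal.
At 4 kcal/g: 1561.8 ÷ 4 = 390.45 g.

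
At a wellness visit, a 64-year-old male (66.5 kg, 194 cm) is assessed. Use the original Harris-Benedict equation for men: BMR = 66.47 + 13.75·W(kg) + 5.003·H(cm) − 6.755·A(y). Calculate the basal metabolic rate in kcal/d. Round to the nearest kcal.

Harris-Benedict: BMR = 66.47 + 13.75(66.5) + 5.003(194) − 6.755(64) = 1519.107 kcal/day.

1519 kcal/d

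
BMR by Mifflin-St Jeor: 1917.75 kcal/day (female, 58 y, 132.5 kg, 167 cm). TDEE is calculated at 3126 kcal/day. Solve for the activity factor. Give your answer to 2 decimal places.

1.63

Activity factor = TEE ÷ BMR = 3126 ÷ 1917.75 = 1.63.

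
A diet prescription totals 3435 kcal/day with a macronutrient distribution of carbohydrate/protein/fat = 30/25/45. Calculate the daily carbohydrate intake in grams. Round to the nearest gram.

Carbohydrate energy = 30% × 3435 = 1030.5 kcal.
At 4 kcal/g: 1030.5 ÷ 4 = 257.625 g.

258 g/day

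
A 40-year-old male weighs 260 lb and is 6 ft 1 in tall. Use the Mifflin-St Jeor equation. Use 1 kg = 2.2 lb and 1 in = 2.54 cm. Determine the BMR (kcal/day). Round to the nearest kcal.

Convert to metric: weight = 260 ÷ 2.2 = 118.1818 kg; height = (6×12 + 1) × 2.54 = 73 × 2.54 = 185.42 cm.
Mifflin-St Jeor (male): BMR = 10(118.1818) + 6.25(185.42) − 5(40) + 5 = 1181.8182 + 1158.875 − 200 + 5 = 2145.6932 kcal/day.

2146 kcal/day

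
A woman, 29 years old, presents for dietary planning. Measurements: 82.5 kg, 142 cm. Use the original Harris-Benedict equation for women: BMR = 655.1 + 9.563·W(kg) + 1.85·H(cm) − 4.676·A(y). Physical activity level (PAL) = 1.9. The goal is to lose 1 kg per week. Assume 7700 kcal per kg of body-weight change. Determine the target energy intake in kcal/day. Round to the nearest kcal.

1885 kcal/day

Harris-Benedict: BMR = 655.1 + 9.563(82.5) + 1.85(142) − 4.676(29) = 1571.1435 kcal/day.
TEE = 1571.1435 × 1.9 = 2985.1727 kcal/day.
Required daily deficit = 1 × 7700 ÷ 7 = 1100 kcal/day.
Target intake = 2985.1727 − 1100 = 1885.1727 kcal/day.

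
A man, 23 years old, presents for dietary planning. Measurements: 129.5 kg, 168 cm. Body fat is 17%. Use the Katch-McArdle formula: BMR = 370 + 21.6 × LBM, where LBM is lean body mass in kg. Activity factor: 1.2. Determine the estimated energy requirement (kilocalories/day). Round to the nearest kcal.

3230 kilocalories/day

LBM = 129.5 × (1 − 0.17) = 107.485 kg. Katch-McArdle: BMR = 370 + 21.6 × 107.485 = 2691.676 kcal/day.
TEE = BMR × activity factor = 2691.676 × 1.2 = 3230.0112 kcal/day.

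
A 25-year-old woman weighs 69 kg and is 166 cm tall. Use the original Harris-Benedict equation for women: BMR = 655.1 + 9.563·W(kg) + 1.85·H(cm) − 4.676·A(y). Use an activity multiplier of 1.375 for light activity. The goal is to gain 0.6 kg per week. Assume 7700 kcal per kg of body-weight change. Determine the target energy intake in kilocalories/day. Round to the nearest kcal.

Harris-Benedict: BMR = 655.1 + 9.563(69) + 1.85(166) − 4.676(25) = 1505.147 kcal/day.
TEE = 1505.147 × 1.375 = 2069.5771 kcal/day.
Required daily surplus = 0.6 × 7700 ÷ 7 = 660 kcal/day.
Target intake = 2069.5771 + 660 = 2729.5771 kcal/day.

2730 kilocalories/day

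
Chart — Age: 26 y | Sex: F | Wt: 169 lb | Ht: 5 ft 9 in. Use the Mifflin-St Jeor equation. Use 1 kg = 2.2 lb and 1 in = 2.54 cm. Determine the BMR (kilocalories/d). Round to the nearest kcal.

Convert to metric: weight = 169 ÷ 2.2 = 76.8182 kg; height = (5×12 + 9) × 2.54 = 69 × 2.54 = 175.26 cm.
Mifflin-St Jeor (female): BMR = 10(76.8182) + 6.25(175.26) − 5(26) − 161 = 768.1818 + 1095.375 − 130 − 161 = 1572.5568 kcal/day.

1573 kilocalories/d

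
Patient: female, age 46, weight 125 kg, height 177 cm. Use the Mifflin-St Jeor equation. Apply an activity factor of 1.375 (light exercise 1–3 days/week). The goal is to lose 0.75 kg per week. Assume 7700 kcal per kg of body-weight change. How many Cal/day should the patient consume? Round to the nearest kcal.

1877 Cal/day

Mifflin-St Jeor (female): BMR = 10(125) + 6.25(177) − 5(46) − 161 = 1250 + 1106.25 − 230 − 161 = 1965.25 kcal/day.
TEE = 1965.25 × 1.375 = 2702.2188 kcal/day.
Required daily deficit = 0.75 × 7700 ÷ 7 = 825 kcal/day.
Target intake = 2702.2188 − 825 = 1877.2188 kcal/day.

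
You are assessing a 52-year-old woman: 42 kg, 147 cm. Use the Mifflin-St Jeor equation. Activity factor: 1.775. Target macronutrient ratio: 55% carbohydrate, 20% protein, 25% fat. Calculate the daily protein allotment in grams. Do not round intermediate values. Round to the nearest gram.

Mifflin-St Jeor (female): BMR = 10(42) + 6.25(147) − 5(52) − 161 = 420 + 918.75 − 260 − 161 = 917.75 kcal/day.
TEE = 917.75 × 1.775 = 1629.0063 kcal/day.
Protein energy = 20% × 1629.0063 = 325.8013 kcal.
Protein = 325.8013 ÷ 4 kcal/g = 81.4503 g.

81 g/day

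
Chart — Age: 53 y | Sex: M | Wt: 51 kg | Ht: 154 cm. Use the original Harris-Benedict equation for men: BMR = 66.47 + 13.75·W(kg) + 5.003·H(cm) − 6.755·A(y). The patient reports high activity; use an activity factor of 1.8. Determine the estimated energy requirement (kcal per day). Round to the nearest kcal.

2124 kcal per day

Harris-Benedict: BMR = 66.47 + 13.75(51) + 5.003(154) − 6.755(53) = 1180.167 kcal/day.
TEE = BMR × activity factor = 1180.167 × 1.8 = 2124.3006 kcal/day.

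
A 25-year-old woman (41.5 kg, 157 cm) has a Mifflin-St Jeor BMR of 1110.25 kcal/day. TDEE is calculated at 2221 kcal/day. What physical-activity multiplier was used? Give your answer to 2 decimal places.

2.00

Activity factor = TEE ÷ BMR = 2221 ÷ 1110.25 = 2.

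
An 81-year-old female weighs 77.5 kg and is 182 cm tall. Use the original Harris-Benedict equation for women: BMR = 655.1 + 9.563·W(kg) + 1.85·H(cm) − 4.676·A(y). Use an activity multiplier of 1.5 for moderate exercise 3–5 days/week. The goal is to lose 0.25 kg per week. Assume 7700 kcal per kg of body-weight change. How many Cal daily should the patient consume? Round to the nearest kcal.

Harris-Benedict: BMR = 655.1 + 9.563(77.5) + 1.85(182) − 4.676(81) = 1354.1765 kcal/day.
TEE = 1354.1765 × 1.5 = 2031.2648 kcal/day.
Required daily deficit = 0.25 × 7700 ÷ 7 = 275 kcal/day.
Target intake = 2031.2648 − 275 = 1756.2648 kcal/day.

1756 Cal daily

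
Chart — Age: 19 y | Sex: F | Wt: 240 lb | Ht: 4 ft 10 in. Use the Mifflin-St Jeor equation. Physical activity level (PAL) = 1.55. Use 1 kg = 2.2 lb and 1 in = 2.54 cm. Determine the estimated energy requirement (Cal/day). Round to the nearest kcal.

2721 Cal/day

Convert to metric: weight = 240 ÷ 2.2 = 109.0909 kg; height = (4×12 + 10) × 2.54 = 58 × 2.54 = 147.32 cm.
Mifflin-St Jeor (female): BMR = 10(109.0909) + 6.25(147.32) − 5(19) − 161 = 1090.9091 + 920.75 − 95 − 161 = 1755.6591 kcal/day.
TEE = BMR × activity factor = 1755.6591 × 1.55 = 2721.2716 kcal/day.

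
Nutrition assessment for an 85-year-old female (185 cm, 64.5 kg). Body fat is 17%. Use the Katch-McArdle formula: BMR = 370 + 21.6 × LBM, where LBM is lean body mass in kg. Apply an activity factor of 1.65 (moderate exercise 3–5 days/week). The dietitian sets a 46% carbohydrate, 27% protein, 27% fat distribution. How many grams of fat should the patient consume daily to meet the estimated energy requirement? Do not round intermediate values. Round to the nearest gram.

76 g/day

LBM = 64.5 × (1 − 0.17) = 53.535 kg. Katch-McArdle: BMR = 370 + 21.6 × 53.535 = 1526.356 kcal/day.
TEE = 1526.356 × 1.65 = 2518.4874 kcal/day.
Fat energy = 27% × 2518.4874 = 679.9916 kcal.
Fat = 679.9916 ÷ 9 kcal/g = 75.5546 g.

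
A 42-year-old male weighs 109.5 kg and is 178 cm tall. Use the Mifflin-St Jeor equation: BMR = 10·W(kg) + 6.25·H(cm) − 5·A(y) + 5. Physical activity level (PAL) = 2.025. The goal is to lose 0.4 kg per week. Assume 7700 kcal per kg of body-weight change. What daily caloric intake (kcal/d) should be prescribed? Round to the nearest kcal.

3615 kcal/d

Mifflin-St Jeor (male): BMR = 10(109.5) + 6.25(178) − 5(42) + 5 = 1095 + 1112.5 − 210 + 5 = 2002.5 kcal/day.
TEE = 2002.5 × 2.025 = 4055.0625 kcal/day.
Required daily deficit = 0.4 × 7700 ÷ 7 = 440 kcal/day.
Target intake = 4055.0625 − 440 = 3615.0625 kcal/day.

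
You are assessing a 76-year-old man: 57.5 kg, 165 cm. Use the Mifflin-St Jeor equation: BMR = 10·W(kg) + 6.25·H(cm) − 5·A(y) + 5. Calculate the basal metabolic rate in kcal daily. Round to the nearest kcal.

1231 kcal daily

Mifflin-St Jeor (male): BMR = 10(57.5) + 6.25(165) − 5(76) + 5 = 575 + 1031.25 − 380 + 5 = 1231.25 kcal/day.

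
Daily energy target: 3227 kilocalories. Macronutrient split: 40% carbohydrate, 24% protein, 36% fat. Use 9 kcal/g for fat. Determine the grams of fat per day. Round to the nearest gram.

129 g/day

Fat energy = 36% × 3227 = 1161.72 kcal.
At 9 kcal/g: 1161.72 ÷ 9 = 129.08 g.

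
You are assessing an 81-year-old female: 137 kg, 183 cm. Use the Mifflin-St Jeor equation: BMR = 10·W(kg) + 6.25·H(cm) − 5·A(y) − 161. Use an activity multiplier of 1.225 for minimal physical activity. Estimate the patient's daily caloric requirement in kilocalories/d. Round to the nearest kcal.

2386 kilocalories/d

Mifflin-St Jeor (female): BMR = 10(137) + 6.25(183) − 5(81) − 161 = 1370 + 1143.75 − 405 − 161 = 1947.75 kcal/day.
TEE = BMR × activity factor = 1947.75 × 1.225 = 2385.9938 kcal/day.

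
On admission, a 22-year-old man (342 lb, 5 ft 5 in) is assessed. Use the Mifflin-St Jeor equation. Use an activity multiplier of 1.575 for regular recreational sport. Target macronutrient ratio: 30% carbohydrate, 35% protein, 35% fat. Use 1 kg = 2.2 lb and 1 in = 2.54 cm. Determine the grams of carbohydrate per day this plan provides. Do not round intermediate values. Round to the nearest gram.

293 g/day

Convert to metric: weight = 342 ÷ 2.2 = 155.4545 kg; height = (5×12 + 5) × 2.54 = 65 × 2.54 = 165.1 cm.
Mifflin-St Jeor (male): BMR = 10(155.4545) + 6.25(165.1) − 5(22) + 5 = 1554.5455 + 1031.875 − 110 + 5 = 2481.4205 kcal/day.
TEE = 2481.4205 × 1.575 = 3908.2372 kcal/day.
Carbohydrate energy = 30% × 3908.2372 = 1172.4712 kcal.
Carbohydrate = 1172.4712 ÷ 4 kcal/g = 293.1178 g.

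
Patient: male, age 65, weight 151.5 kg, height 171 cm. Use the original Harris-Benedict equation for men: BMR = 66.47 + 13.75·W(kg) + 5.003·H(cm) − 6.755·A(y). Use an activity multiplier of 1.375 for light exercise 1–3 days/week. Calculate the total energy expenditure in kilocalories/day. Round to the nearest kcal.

3528 kilocalories/day

Harris-Benedict: BMR = 66.47 + 13.75(151.5) + 5.003(171) − 6.755(65) = 2566.033 kcal/day.
TEE = BMR × activity factor = 2566.033 × 1.375 = 3528.2954 kcal/day.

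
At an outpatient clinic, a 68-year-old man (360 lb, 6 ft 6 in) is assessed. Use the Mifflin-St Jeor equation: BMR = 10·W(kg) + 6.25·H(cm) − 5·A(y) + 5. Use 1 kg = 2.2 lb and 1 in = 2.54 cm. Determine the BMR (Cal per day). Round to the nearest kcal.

Convert to metric: weight = 360 ÷ 2.2 = 163.6364 kg; height = (6×12 + 6) × 2.54 = 78 × 2.54 = 198.12 cm.
Mifflin-St Jeor (male): BMR = 10(163.6364) + 6.25(198.12) − 5(68) + 5 = 1636.3636 + 1238.25 − 340 + 5 = 2539.6136 kcal/day.

2540 Cal per day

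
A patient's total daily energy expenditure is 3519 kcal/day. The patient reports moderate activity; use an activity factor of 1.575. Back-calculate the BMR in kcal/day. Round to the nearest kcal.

BMR = TEE ÷ activity factor = 3519 ÷ 1.575 = 2234.2857 kcal/day.

2234 kcal/day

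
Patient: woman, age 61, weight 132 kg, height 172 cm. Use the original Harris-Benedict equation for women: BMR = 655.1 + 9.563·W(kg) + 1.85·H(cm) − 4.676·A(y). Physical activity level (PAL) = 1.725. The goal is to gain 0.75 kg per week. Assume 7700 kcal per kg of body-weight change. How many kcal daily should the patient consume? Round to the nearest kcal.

Harris-Benedict: BMR = 655.1 + 9.563(132) + 1.85(172) − 4.676(61) = 1950.38 kcal/day.
TEE = 1950.38 × 1.725 = 3364.4055 kcal/day.
Required daily surplus = 0.75 × 7700 ÷ 7 = 825 kcal/day.
Target intake = 3364.4055 + 825 = 4189.4055 kcal/day.

4189 kcal daily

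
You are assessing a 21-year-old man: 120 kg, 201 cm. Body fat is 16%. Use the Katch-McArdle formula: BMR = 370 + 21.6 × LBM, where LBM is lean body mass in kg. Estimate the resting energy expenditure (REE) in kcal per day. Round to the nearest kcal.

LBM = 120 × (1 − 0.16) = 100.8 kg. Katch-McArdle: BMR = 370 + 21.6 × 100.8 = 2547.28 kcal/day.

2547 kcal per day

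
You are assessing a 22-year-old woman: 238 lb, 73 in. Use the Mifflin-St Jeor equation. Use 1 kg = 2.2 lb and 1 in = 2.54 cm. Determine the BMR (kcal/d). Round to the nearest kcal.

1970 kcal/d

Convert to metric: weight = 238 ÷ 2.2 = 108.1818 kg; height = 73 × 2.54 = 185.42 cm.
Mifflin-St Jeor (female): BMR = 10(108.1818) + 6.25(185.42) − 5(22) − 161 = 1081.8182 + 1158.875 − 110 − 161 = 1969.6932 kcal/day.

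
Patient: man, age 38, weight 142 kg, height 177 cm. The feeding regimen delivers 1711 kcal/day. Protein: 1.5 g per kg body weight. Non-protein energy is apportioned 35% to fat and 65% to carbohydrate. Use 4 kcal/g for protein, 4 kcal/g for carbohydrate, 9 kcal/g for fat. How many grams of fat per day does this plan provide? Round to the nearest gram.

33 g/day

Protein = 1.5 × 142 = 213 g → 213 × 4 = 852 kcal.
Non-protein calories = 1711 − 852 = 859 kcal.
Fat: 35% × 859 = 300.65 kcal; carbohydrate: 558.35 kcal.
Fat: 300.65 kcal ÷ 9 kcal/g = 33.4056 g.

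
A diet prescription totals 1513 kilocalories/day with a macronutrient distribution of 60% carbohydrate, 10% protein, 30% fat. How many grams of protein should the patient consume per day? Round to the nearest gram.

38 g/day

Protein energy = 10% × 1513 = 151.3 kcal.
At 4 kcal/g: 151.3 ÷ 4 = 37.825 g.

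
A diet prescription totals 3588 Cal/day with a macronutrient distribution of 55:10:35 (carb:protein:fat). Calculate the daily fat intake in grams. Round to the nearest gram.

140 g/day

Fat energy = 35% × 3588 = 1255.8 kcal.
At 9 kcal/g: 1255.8 ÷ 9 = 139.5333 g.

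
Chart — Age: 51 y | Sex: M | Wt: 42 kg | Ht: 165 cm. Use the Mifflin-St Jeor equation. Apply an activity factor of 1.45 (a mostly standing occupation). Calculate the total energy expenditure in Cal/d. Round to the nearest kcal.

1742 Cal/d

Mifflin-St Jeor (male): BMR = 10(42) + 6.25(165) − 5(51) + 5 = 420 + 1031.25 − 255 + 5 = 1201.25 kcal/day.
TEE = BMR × activity factor = 1201.25 × 1.45 = 1741.8125 kcal/day.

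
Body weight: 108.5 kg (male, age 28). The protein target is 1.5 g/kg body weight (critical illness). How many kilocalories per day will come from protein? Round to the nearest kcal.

Protein = 1.5 g/kg × 108.5 kg = 162.75 g/day.
Protein energy = 162.75 g × 4 kcal/g = 651 kcal/day.

651 kcal/day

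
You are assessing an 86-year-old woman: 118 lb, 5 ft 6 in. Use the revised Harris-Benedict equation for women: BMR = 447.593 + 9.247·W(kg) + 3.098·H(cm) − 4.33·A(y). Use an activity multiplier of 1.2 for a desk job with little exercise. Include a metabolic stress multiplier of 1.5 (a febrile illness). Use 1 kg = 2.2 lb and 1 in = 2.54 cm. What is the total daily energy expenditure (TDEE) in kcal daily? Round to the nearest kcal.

Convert to metric: weight = 118 ÷ 2.2 = 53.6364 kg; height = (5×12 + 6) × 2.54 = 66 × 2.54 = 167.64 cm.
Harris-Benedict: BMR = 447.593 + 9.247(53.6364) + 3.098(167.64) − 4.33(86) = 1090.5372 kcal/day.
TEE = BMR × activity factor = 1090.5372 × 1.2 = 1308.6446 kcal/day.
Apply stress factor: 1308.6446 × 1.5 = 1962.9669 kcal/day.

1963 kcal daily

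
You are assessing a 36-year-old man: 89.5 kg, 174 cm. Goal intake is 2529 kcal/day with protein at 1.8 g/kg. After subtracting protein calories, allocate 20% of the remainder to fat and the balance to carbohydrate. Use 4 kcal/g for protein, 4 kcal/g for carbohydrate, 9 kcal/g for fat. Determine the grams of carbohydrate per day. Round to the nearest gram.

Protein = 1.8 × 89.5 = 161.1 g → 161.1 × 4 = 644.4 kcal.
Non-protein calories = 2529 − 644.4 = 1884.6 kcal.
Fat: 20% × 1884.6 = 376.92 kcal; carbohydrate: 1507.68 kcal.
Carbohydrate: 1507.68 kcal ÷ 4 kcal/g = 376.92 g.

377 g/day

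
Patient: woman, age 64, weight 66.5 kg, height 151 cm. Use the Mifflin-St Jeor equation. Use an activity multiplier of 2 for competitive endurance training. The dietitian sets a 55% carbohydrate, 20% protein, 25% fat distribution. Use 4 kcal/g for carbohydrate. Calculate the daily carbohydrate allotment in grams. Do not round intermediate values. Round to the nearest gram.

Mifflin-St Jeor (female): BMR = 10(66.5) + 6.25(151) − 5(64) − 161 = 665 + 943.75 − 320 − 161 = 1127.75 kcal/day.
TEE = 1127.75 × 2 = 2255.5 kcal/day.
Carbohydrate energy = 55% × 2255.5 = 1240.525 kcal.
Carbohydrate = 1240.525 ÷ 4 kcal/g = 310.1313 g.

310 g/day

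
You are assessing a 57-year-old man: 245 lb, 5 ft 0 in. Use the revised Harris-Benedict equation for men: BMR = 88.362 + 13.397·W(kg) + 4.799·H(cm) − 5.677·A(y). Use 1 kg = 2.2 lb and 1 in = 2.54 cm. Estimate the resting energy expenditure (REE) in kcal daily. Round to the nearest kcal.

1988 kcal daily

Convert to metric: weight = 245 ÷ 2.2 = 111.3636 kg; height = (5×12 + 0) × 2.54 = 60 × 2.54 = 152.4 cm.
Harris-Benedict: BMR = 88.362 + 13.397(111.3636) + 4.799(152.4) − 5.677(57) = 1988.0792 kcal/day.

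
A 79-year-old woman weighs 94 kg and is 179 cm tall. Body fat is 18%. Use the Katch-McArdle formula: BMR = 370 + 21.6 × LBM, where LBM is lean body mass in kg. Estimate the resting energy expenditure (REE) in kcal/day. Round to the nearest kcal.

2035 kcal/day

LBM = 94 × (1 − 0.18) = 77.08 kg. Katch-McArdle: BMR = 370 + 21.6 × 77.08 = 2034.928 kcal/day.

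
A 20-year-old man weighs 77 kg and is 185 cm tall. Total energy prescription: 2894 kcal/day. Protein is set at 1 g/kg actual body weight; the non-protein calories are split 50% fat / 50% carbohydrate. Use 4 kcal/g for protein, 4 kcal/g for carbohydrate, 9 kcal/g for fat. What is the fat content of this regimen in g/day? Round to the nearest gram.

Protein = 1 × 77 = 77 g → 77 × 4 = 308 kcal.
Non-protein calories = 2894 − 308 = 2586 kcal.
Fat: 50% × 2586 = 1293 kcal; carbohydrate: 1293 kcal.
Fat: 1293 kcal ÷ 9 kcal/g = 143.6667 g.

144 g/day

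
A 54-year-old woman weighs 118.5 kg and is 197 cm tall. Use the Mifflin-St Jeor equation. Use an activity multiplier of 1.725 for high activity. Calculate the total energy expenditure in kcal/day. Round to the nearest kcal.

3425 kcal/day

Mifflin-St Jeor (female): BMR = 10(118.5) + 6.25(197) − 5(54) − 161 = 1185 + 1231.25 − 270 − 161 = 1985.25 kcal/day.
TEE = BMR × activity factor = 1985.25 × 1.725 = 3424.5563 kcal/day.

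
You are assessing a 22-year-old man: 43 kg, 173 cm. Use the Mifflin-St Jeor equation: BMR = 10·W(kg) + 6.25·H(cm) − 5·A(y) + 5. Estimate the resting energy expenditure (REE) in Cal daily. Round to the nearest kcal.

Mifflin-St Jeor (male): BMR = 10(43) + 6.25(173) − 5(22) + 5 = 430 + 1081.25 − 110 + 5 = 1406.25 kcal/day.

1406 Cal daily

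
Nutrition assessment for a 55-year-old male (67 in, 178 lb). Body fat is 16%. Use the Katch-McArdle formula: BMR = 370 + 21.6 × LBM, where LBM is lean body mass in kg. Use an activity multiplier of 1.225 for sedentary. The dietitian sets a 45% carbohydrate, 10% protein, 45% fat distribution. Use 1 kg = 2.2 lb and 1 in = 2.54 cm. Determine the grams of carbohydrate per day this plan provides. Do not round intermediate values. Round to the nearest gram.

Convert to metric: weight = 178 ÷ 2.2 = 80.9091 kg; height = 67 × 2.54 = 170.18 cm.
LBM = 80.9091 × (1 − 0.16) = 67.9636 kg. Katch-McArdle: BMR = 370 + 21.6 × 67.9636 = 1838.0145 kcal/day.
TEE = 1838.0145 × 1.225 = 2251.5678 kcal/day.
Carbohydrate energy = 45% × 2251.5678 = 1013.2055 kcal.
Carbohydrate = 1013.2055 ÷ 4 kcal/g = 253.3014 g.

253 g/day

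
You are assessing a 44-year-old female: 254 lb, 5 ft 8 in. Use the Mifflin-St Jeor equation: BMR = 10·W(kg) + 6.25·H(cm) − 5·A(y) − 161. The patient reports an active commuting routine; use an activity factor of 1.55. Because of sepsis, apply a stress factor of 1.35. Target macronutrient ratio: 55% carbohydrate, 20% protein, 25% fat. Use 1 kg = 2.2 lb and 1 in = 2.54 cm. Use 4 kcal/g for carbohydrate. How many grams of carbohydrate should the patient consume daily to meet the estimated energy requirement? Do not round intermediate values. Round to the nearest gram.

533 g/day

Convert to metric: weight = 254 ÷ 2.2 = 115.4545 kg; height = (5×12 + 8) × 2.54 = 68 × 2.54 = 172.72 cm.
Mifflin-St Jeor (female): BMR = 10(115.4545) + 6.25(172.72) − 5(44) − 161 = 1154.5455 + 1079.5 − 220 − 161 = 1853.0455 kcal/day.
TEE = 1853.0455 × 1.55 = 2872.2205 kcal/day.
With stress factor 1.35: 2872.2205 × 1.35 = 3877.4976 kcal/day.
Carbohydrate energy = 55% × 3877.4976 = 2132.6237 kcal.
Carbohydrate = 2132.6237 ÷ 4 kcal/g = 533.1559 g.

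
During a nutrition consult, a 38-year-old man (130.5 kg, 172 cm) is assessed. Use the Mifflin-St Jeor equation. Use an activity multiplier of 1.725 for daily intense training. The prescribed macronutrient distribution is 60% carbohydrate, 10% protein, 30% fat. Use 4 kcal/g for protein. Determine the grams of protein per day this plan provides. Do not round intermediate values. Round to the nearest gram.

95 g/day

Mifflin-St Jeor (male): BMR = 10(130.5) + 6.25(172) − 5(38) + 5 = 1305 + 1075 − 190 + 5 = 2195 kcal/day.
TEE = 2195 × 1.725 = 3786.375 kcal/day.
Protein energy = 10% × 3786.375 = 378.6375 kcal.
Protein = 378.6375 ÷ 4 kcal/g = 94.6594 g.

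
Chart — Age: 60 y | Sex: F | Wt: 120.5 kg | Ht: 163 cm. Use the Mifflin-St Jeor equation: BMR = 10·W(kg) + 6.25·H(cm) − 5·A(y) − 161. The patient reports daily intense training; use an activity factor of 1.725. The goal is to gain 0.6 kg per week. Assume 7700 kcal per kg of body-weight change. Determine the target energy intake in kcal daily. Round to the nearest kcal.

3701 kcal daily

Mifflin-St Jeor (female): BMR = 10(120.5) + 6.25(163) − 5(60) − 161 = 1205 + 1018.75 − 300 − 161 = 1762.75 kcal/day.
TEE = 1762.75 × 1.725 = 3040.7438 kcal/day.
Required daily surplus = 0.6 × 7700 ÷ 7 = 660 kcal/day.
Target intake = 3040.7438 + 660 = 3700.7438 kcal/day.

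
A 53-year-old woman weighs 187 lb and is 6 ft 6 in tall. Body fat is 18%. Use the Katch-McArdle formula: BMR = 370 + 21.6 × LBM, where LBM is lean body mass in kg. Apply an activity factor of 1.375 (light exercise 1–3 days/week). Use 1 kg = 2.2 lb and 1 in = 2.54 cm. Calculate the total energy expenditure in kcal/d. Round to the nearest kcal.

2579 kcal/d

Convert to metric: weight = 187 ÷ 2.2 = 85 kg; height = (6×12 + 6) × 2.54 = 78 × 2.54 = 198.12 cm.
LBM = 85 × (1 − 0.18) = 69.7 kg. Katch-McArdle: BMR = 370 + 21.6 × 69.7 = 1875.52 kcal/day.
TEE = BMR × activity factor = 1875.52 × 1.375 = 2578.84 kcal/day.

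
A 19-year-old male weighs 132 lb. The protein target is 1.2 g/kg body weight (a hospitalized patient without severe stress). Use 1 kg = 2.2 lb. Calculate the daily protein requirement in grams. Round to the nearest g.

Weight in kg = 132 ÷ 2.2 = 60 kg.
Protein = 1.2 g/kg × 60 kg = 72 g/day.

72 g/day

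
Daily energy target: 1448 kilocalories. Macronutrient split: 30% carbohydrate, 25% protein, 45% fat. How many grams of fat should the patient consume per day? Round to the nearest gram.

72 g/day

Fat energy = 45% × 1448 = 651.6 kcal.
At 9 kcal/g: 651.6 ÷ 9 = 72.4 g.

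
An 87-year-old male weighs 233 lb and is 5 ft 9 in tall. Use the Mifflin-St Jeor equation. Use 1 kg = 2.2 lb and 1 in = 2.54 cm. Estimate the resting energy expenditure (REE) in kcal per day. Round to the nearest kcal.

Convert to metric: weight = 233 ÷ 2.2 = 105.9091 kg; height = (5×12 + 9) × 2.54 = 69 × 2.54 = 175.26 cm.
Mifflin-St Jeor (male): BMR = 10(105.9091) + 6.25(175.26) − 5(87) + 5 = 1059.0909 + 1095.375 − 435 + 5 = 1724.4659 kcal/day.

1724 kcal per day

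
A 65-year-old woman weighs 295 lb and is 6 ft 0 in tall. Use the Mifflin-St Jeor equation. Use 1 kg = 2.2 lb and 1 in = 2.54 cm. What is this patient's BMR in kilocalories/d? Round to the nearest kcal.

1998 kilocalories/d

Convert to metric: weight = 295 ÷ 2.2 = 134.0909 kg; height = (6×12 + 0) × 2.54 = 72 × 2.54 = 182.88 cm.
Mifflin-St Jeor (female): BMR = 10(134.0909) + 6.25(182.88) − 5(65) − 161 = 1340.9091 + 1143 − 325 − 161 = 1997.9091 kcal/day.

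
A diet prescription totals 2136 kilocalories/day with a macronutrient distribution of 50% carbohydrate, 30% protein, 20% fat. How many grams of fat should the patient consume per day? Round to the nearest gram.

47 g/day

Fat energy = 20% × 2136 = 427.2 kcal.
At 9 kcal/g: 427.2 ÷ 9 = 47.4667 g.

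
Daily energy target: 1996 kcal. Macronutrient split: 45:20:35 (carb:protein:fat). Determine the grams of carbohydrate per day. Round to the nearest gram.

Carbohydrate energy = 45% × 1996 = 898.2 kcal.
At 4 kcal/g: 898.2 ÷ 4 = 224.55 g.

225 g/day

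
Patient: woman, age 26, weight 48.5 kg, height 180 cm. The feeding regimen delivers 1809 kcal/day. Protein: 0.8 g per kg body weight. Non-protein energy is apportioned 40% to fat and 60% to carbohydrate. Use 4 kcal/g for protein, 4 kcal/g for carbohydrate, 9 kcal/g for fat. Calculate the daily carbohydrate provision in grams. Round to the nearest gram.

248 g/day

Protein = 0.8 × 48.5 = 38.8 g → 38.8 × 4 = 155.2 kcal.
Non-protein calories = 1809 − 155.2 = 1653.8 kcal.
Fat: 40% × 1653.8 = 661.52 kcal; carbohydrate: 992.28 kcal.
Carbohydrate: 992.28 kcal ÷ 4 kcal/g = 248.07 g.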